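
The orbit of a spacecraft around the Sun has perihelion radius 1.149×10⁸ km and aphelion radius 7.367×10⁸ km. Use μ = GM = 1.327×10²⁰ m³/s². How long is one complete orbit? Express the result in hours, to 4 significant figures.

Semi-major axis a = (r_p + r_a)/2 = (1.1490×10⁸ + 7.3670×10⁸)/2 = 4.2580×10⁸ km = 4.258×10¹¹ m.
By Kepler's third law T = 2π√(a³/μ) = 2π × 2.412×10⁷ = 1.515×10⁸ s.
= 42100 hours.

T ≈ 42100 hours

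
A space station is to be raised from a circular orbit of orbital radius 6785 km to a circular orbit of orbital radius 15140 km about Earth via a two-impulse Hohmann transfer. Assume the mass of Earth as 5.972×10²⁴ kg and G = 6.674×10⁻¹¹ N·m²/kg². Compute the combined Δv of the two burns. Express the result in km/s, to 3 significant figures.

μ = GM = 6.674×10⁻¹¹ × 5.972×10²⁴ = 3.986×10¹⁴ m³/s².
r₁ = 6785 km = 6.785×10⁶ m.
r₂ = 15140 km = 1.514×10⁷ m.
Transfer ellipse a_t = (r₁ + r₂)/2 = 1.096×10⁷ m.
At r₁: circular v_c1 = √(μ/r₁) = 7664 m/s; transfer-perigee v_p = √[μ(2/r₁ − 1/a_t)] = 9007 m/s.
Δv₁ = v_p − v_c1 = 1343 m/s.
At r₂: circular v_c2 = √(μ/r₂) = 5131 m/s; transfer-apogee v_a = √[μ(2/r₂ − 1/a_t)] = 4037 m/s.
Δv₂ = v_c2 − v_a = 1094 m/s.
Total Δv = Δv₁ + Δv₂ = 2437 m/s = 2.437 km/s.

Δv_total ≈ 2.44 km/s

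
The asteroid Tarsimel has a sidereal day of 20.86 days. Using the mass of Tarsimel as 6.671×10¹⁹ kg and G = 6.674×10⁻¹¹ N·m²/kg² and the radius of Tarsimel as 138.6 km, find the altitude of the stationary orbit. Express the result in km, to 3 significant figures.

μ = GM = 6.674×10⁻¹¹ × 6.671×10¹⁹ = 4.452×10⁹ m³/s².
T = 20.86 days = 1.802×10⁶ s.
A synchronous orbit has period T, so by Kepler's third law a = (μT²/4π²)^(1/3).
μT²/4π² = 4.452×10⁹ × (1.802×10⁶)² / 39.48 = 3.663×10²⁰ m³.
a = 7.155×10⁶ m = 7155.2 km.
Altitude h = a − R = 7155.2 − 138.6 = 7016.6 km.

h_sync ≈ 7020 km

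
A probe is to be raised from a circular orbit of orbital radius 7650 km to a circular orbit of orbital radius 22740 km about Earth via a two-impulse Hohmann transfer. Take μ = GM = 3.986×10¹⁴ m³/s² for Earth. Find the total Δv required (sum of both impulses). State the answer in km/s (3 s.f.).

Δv_total ≈ 2.83 km/s

r₁ = 7650 km = 7.650×10⁶ m.
r₂ = 22740 km = 2.274×10⁷ m.
Transfer ellipse a_t = (r₁ + r₂)/2 = 1.520×10⁷ m.
At r₁: circular v_c1 = √(μ/r₁) = 7218 m/s; transfer-perigee v_p = √[μ(2/r₁ − 1/a_t)] = 8830 m/s.
Δv₁ = v_p − v_c1 = 1612 m/s.
At r₂: circular v_c2 = √(μ/r₂) = 4187 m/s; transfer-apogee v_a = √[μ(2/r₂ − 1/a_t)] = 2971 m/s.
Δv₂ = v_c2 − v_a = 1216 m/s.
Total Δv = Δv₁ + Δv₂ = 2828 m/s = 2.828 km/s.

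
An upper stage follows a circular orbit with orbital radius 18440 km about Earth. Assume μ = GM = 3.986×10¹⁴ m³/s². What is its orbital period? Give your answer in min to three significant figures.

r = 18440 km = 1.844×10⁷ m.
Kepler's third law: T = 2π√(r³/μ) = 2π√((1.844×10⁷)³ / 3.986×10¹⁴).
r³/μ = 1.573×10⁷ s², so T = 2π × 3.966×10³ = 2.492×10⁴ s.
Converting: 2.492×10⁴ s ÷ 60.00 = 415.3 min.

T ≈ 415 min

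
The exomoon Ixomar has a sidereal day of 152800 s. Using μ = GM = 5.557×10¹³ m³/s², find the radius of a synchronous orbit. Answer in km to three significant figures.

A synchronous orbit has period T, so by Kepler's third law a = (μT²/4π²)^(1/3).
μT²/4π² = 5.557×10¹³ × (1.528×10⁵)² / 39.48 = 3.286×10²² m³.
a = 3.203×10⁷ m = 32031 km.

r_sync ≈ 32000 km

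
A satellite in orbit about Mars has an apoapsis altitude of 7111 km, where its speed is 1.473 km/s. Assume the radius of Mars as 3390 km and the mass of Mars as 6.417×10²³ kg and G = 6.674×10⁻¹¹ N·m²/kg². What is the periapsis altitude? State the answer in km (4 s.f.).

μ = GM = 6.674×10⁻¹¹ × 6.417×10²³ = 4.283×10¹³ m³/s².
r_a = 3390 + 7111 = 10501 km = 1.050×10⁷ m.
Specific energy ε = v²/2 − μ/r = -2.994×10⁶ J/kg, so a = −μ/(2ε) = 7.153×10⁶ m.
The apsides satisfy r_p + r_a = 2a, so the periapsis radius is 2a − r_a = 3.806×10⁶ m = 3805.6 km.
Periapsis altitude = 3805.6 − 3390 = 415.61 km.

periapsis altitude ≈ 415.6 km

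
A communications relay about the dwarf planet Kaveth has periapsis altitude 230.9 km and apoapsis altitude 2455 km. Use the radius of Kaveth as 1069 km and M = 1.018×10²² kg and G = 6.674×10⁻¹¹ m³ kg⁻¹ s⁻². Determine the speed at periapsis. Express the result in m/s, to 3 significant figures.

μ = GM = 6.674×10⁻¹¹ × 1.018×10²² = 6.794×10¹¹ m³/s².
r_p = 1069 + 230.9 = 1299.9 km = 1.2999×10⁶ m.
r_a = 1069 + 2455 = 3524.0 km = 3.5240×10⁶ m.
Semi-major axis a = (r_p + r_a)/2 = 2411.9 km = 2.412×10⁶ m.
Vis-viva: v² = μ(2/r − 1/a) = 6.794×10¹¹ × (1.539×10⁻⁶ − 4.146×10⁻⁷) = 7.636×10⁵ m²/s².
v = 873.9 m/s.

v ≈ 874 m/s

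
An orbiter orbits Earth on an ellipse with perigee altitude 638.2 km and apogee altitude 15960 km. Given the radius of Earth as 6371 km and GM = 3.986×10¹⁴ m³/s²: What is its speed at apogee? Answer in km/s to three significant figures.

v ≈ 2.92 km/s

r_p = 6371 + 638.2 = 7009.2 km = 7.0092×10⁶ m.
r_a = 6371 + 15960 = 22331 km = 2.2331×10⁷ m.
Semi-major axis a = (r_p + r_a)/2 = 14670 km = 1.467×10⁷ m.
Vis-viva: v² = μ(2/r − 1/a) = 3.986×10¹⁴ × (8.956×10⁻⁸ − 6.817×10⁻⁸) = 8.528×10⁶ m²/s².
v = 2920 m/s = 2.920 km/s.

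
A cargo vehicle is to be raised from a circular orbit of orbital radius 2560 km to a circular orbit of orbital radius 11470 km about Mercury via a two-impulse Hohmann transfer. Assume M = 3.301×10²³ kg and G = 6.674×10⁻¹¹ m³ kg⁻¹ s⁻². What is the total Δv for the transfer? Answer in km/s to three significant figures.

Δv_total ≈ 1.37 km/s

μ = GM = 6.674×10⁻¹¹ × 3.301×10²³ = 2.203×10¹³ m³/s².
r₁ = 2560 km = 2.560×10⁶ m.
r₂ = 11470 km = 1.147×10⁷ m.
Transfer ellipse a_t = (r₁ + r₂)/2 = 7.015×10⁶ m.
At r₁: circular v_c1 = √(μ/r₁) = 2934 m/s; transfer-periherm v_p = √[μ(2/r₁ − 1/a_t)] = 3751 m/s.
Δv₁ = v_p − v_c1 = 817.6 m/s.
At r₂: circular v_c2 = √(μ/r₂) = 1386 m/s; transfer-apoherm v_a = √[μ(2/r₂ − 1/a_t)] = 837.2 m/s.
Δv₂ = v_c2 − v_a = 548.7 m/s.
Total Δv = Δv₁ + Δv₂ = 1366 m/s = 1.366 km/s.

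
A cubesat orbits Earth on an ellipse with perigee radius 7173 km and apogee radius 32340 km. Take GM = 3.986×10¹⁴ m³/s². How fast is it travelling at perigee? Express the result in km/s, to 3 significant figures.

Semi-major axis a = (r_p + r_a)/2 = 19756 km = 1.976×10⁷ m.
Vis-viva: v² = μ(2/r − 1/a) = 3.986×10¹⁴ × (2.788×10⁻⁷ − 5.062×10⁻⁸) = 9.096×10⁷ m²/s².
v = 9537 m/s = 9.537 km/s.

v ≈ 9.54 km/s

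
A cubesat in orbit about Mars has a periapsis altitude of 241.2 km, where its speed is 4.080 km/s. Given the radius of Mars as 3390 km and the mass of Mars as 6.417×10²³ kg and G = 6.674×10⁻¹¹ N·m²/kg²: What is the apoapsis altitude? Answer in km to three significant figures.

apoapsis altitude ≈ 5320 km

μ = GM = 6.674×10⁻¹¹ × 6.417×10²³ = 4.283×10¹³ m³/s².
r_p = 3390 + 241.2 = 3631.2 km = 3.631×10⁶ m.
Specific energy ε = v²/2 − μ/r = -3.471×10⁶ J/kg, so a = −μ/(2ε) = 6.169×10⁶ m.
The apsides satisfy r_p + r_a = 2a, so the apoapsis radius is 2a − r_p = 8.707×10⁶ m = 8707.4 km.
Apoapsis altitude = 8707.4 − 3390 = 5317.4 km.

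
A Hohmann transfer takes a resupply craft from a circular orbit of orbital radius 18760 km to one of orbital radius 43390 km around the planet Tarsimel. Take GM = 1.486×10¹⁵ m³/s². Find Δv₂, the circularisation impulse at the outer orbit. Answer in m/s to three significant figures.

Δv ≈ 1310 m/s

r₁ = 18760 km = 1.876×10⁷ m.
r₂ = 43390 km = 4.339×10⁷ m.
Transfer ellipse a_t = (r₁ + r₂)/2 = 3.108×10⁷ m.
At r₁: circular v_c1 = √(μ/r₁) = 8900 m/s; transfer-periapsis v_p = √[μ(2/r₁ − 1/a_t)] = 10520 m/s.
At r₂: circular v_c2 = √(μ/r₂) = 5852 m/s; transfer-apoapsis v_a = √[μ(2/r₂ − 1/a_t)] = 4547 m/s.
Δv₂ = v_c2 − v_a = 1305 m/s.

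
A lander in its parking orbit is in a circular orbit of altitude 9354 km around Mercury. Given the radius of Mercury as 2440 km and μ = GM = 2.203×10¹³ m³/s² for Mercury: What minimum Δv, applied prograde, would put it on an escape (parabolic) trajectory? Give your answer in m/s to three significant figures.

Δv ≈ 566 m/s

r = 2440 + 9354 = 11794 km = 1.1794×10⁷ m.
Circular speed v_c = √(μ/r) = 1367 m/s.
Escape speed v_esc = √(2μ/r) = √2 × v_c = 1933 m/s.
Δv = v_esc − v_c = 566.1 m/s.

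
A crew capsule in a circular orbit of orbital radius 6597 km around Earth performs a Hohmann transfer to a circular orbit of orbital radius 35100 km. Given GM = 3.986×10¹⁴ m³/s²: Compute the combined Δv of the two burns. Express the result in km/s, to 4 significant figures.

Δv_total ≈ 3.787 km/s

r₁ = 6597 km = 6.597×10⁶ m.
r₂ = 35100 km = 3.510×10⁷ m.
Transfer ellipse a_t = (r₁ + r₂)/2 = 2.085×10⁷ m.
At r₁: circular v_c1 = √(μ/r₁) = 7773 m/s; transfer-perigee v_p = √[μ(2/r₁ − 1/a_t)] = 10090 m/s.
Δv₁ = v_p − v_c1 = 2313 m/s.
At r₂: circular v_c2 = √(μ/r₂) = 3370 m/s; transfer-apogee v_a = √[μ(2/r₂ − 1/a_t)] = 1896 m/s.
Δv₂ = v_c2 − v_a = 1474 m/s.
Total Δv = Δv₁ + Δv₂ = 3787 m/s = 3.787 km/s.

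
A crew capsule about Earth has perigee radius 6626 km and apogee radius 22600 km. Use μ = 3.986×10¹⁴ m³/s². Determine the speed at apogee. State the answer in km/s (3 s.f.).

Semi-major axis a = (r_p + r_a)/2 = 14613 km = 1.461×10⁷ m.
Vis-viva: v² = μ(2/r − 1/a) = 3.986×10¹⁴ × (8.850×10⁻⁸ − 6.843×10⁻⁸) = 7.997×10⁶ m²/s².
v = 2828 m/s = 2.828 km/s.

v ≈ 2.83 km/s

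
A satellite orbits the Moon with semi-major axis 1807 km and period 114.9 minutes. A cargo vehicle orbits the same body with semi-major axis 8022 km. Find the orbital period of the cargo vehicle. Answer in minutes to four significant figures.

Kepler's third law: T² ∝ a³, so T₂ = T₁ (a₂/a₁)^(3/2).
a₂/a₁ = 4.439, (a₂/a₁)^(3/2) = 9.354.
T₂ = 114.9 × 9.354 = 1075 minutes.

T₂ ≈ 1075 minutes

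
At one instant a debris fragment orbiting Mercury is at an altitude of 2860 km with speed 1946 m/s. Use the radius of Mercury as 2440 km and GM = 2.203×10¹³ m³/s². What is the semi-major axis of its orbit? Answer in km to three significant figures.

a ≈ 4870 km

r = 2440 + 2860 = 5300.0 km = 5.300×10⁶ m.
Vis-viva rearranged: 1/a = 2/r − v²/μ = 3.774×10⁻⁷ − 1.719×10⁻⁷ = 2.055×10⁻⁷ m⁻¹.
a = 4.867×10⁶ m = 4867.1 km.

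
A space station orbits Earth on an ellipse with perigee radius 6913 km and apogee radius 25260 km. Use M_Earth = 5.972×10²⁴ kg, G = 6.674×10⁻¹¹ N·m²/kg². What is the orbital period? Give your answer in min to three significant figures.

μ = GM = 6.674×10⁻¹¹ × 5.972×10²⁴ = 3.986×10¹⁴ m³/s².
Semi-major axis a = (r_p + r_a)/2 = (6913.0 + 25260)/2 = 16086 km = 1.609×10⁷ m.
By Kepler's third law T = 2π√(a³/μ) = 2π × 3.232×10³ = 2.031×10⁴ s.
= 338.4 min.

T ≈ 338 min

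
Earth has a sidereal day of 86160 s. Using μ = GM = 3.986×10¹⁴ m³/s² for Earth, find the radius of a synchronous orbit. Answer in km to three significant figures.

A synchronous orbit has period T, so by Kepler's third law a = (μT²/4π²)^(1/3).
μT²/4π² = 3.986×10¹⁴ × (8.616×10⁴)² / 39.48 = 7.495×10²² m³.
a = 4.216×10⁷ m = 42163 km.

r_sync ≈ 42200 km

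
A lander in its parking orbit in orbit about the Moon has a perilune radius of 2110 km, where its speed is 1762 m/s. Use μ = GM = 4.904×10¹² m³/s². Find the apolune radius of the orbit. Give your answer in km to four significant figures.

apolune radius ≈ 4244 km

r_p = 2.110×10⁶ m.
Specific energy ε = v²/2 − μ/r = -7.718×10⁵ J/kg, so a = −μ/(2ε) = 3.177×10⁶ m.
The apsides satisfy r_p + r_a = 2a, so the apolune radius is 2a − r_p = 4.244×10⁶ m = 4243.6 km.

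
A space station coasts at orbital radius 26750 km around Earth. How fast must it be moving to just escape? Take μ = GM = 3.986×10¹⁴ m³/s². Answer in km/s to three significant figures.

r = 26750 km = 2.675×10⁷ m.
Escape speed v_esc = √(2μ/r) = √(2 × 3.986×10¹⁴ / 2.675×10⁷) = √(2.980×10⁷) = 5459 m/s.
= 5.459 km/s.

v_esc ≈ 5.46 km/s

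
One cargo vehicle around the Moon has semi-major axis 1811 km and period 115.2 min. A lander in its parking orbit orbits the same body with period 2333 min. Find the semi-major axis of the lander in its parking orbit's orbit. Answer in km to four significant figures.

a₂ ≈ 13460 km

Kepler's third law: a³ ∝ T², so a₂ = a₁ (T₂/T₁)^(2/3).
T₂/T₁ = 20.25, (T₂/T₁)^(2/3) = 7.430.
a₂ = 1811 × 7.430 = 13460 km.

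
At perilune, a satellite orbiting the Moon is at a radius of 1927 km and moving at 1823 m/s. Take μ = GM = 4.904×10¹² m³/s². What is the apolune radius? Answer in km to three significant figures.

r_p = 1.927×10⁶ m.
Specific energy ε = v²/2 − μ/r = -8.832×10⁵ J/kg, so a = −μ/(2ε) = 2.776×10⁶ m.
The apsides satisfy r_p + r_a = 2a, so the apolune radius is 2a − r_p = 3.625×10⁶ m = 3625.4 km.

apolune radius ≈ 3630 km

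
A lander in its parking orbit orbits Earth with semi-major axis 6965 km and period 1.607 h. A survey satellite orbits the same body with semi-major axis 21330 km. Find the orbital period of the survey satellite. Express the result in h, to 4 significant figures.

Kepler's third law: T² ∝ a³, so T₂ = T₁ (a₂/a₁)^(3/2).
a₂/a₁ = 3.062, (a₂/a₁)^(3/2) = 5.359.
T₂ = 1.607 × 5.359 = 8.612 h.

T₂ ≈ 8.612 h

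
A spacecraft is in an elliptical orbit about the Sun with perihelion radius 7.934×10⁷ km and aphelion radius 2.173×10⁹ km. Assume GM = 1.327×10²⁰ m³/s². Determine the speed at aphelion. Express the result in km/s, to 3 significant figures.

Semi-major axis a = (r_p + r_a)/2 = 1.1262×10⁹ km = 1.126×10¹² m.
Vis-viva: v² = μ(2/r − 1/a) = 1.327×10²⁰ × (9.204×10⁻¹³ − 8.880×10⁻¹³) = 4.302×10⁶ m²/s².
v = 2074 m/s = 2.074 km/s.

v ≈ 2.07 km/s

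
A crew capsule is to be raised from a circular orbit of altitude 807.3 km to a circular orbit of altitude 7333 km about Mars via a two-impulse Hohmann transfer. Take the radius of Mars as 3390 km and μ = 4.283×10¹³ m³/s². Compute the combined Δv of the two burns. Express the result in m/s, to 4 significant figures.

Δv_total ≈ 1135 m/s

r₁ = 3390 + 807.3 = 4197.3 km = 4.1973×10⁶ m.
r₂ = 3390 + 7333 = 10723 km = 1.0723×10⁷ m.
Transfer ellipse a_t = (r₁ + r₂)/2 = 7.460×10⁶ m.
At r₁: circular v_c1 = √(μ/r₁) = 3194 m/s; transfer-periapsis v_p = √[μ(2/r₁ − 1/a_t)] = 3830 m/s.
Δv₁ = v_p − v_c1 = 635.4 m/s.
At r₂: circular v_c2 = √(μ/r₂) = 1999 m/s; transfer-apoapsis v_a = √[μ(2/r₂ − 1/a_t)] = 1499 m/s.
Δv₂ = v_c2 − v_a = 499.5 m/s.
Total Δv = Δv₁ + Δv₂ = 1135 m/s.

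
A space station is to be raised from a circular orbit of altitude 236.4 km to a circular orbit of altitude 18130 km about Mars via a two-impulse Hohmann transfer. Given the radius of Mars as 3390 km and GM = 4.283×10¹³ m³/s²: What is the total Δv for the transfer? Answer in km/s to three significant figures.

Δv_total ≈ 1.71 km/s

r₁ = 3390 + 236.4 = 3626.4 km = 3.6264×10⁶ m.
r₂ = 3390 + 18130 = 21520 km = 2.1520×10⁷ m.
Transfer ellipse a_t = (r₁ + r₂)/2 = 1.257×10⁷ m.
At r₁: circular v_c1 = √(μ/r₁) = 3437 m/s; transfer-periapsis v_p = √[μ(2/r₁ − 1/a_t)] = 4496 m/s.
Δv₁ = v_p − v_c1 = 1059 m/s.
At r₂: circular v_c2 = √(μ/r₂) = 1411 m/s; transfer-apoapsis v_a = √[μ(2/r₂ − 1/a_t)] = 757.6 m/s.
Δv₂ = v_c2 − v_a = 653.1 m/s.
Total Δv = Δv₁ + Δv₂ = 1713 m/s = 1.713 km/s.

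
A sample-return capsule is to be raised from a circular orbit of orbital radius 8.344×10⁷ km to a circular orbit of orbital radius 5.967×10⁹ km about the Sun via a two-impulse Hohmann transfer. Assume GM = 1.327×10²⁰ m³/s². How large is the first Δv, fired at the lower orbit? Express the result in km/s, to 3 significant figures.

Δv ≈ 16.1 km/s

r₁ = 8.344×10⁷ km = 8.344×10¹⁰ m.
r₂ = 5.967×10⁹ km = 5.967×10¹² m.
Transfer ellipse a_t = (r₁ + r₂)/2 = 3.025×10¹² m.
At r₁: circular v_c1 = √(μ/r₁) = 39880 m/s; transfer-perihelion v_p = √[μ(2/r₁ − 1/a_t)] = 56010 m/s.
Δv₁ = v_p − v_c1 = 16130 m/s.
= 16.13 km/s.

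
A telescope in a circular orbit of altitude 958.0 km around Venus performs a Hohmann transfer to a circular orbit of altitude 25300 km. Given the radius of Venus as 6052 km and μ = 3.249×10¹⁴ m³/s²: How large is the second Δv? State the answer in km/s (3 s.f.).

Δv ≈ 1.27 km/s

r₁ = 6052 + 958.0 = 7010.0 km = 7.0100×10⁶ m.
r₂ = 6052 + 25300 = 31352 km = 3.1352×10⁷ m.
Transfer ellipse a_t = (r₁ + r₂)/2 = 1.918×10⁷ m.
At r₁: circular v_c1 = √(μ/r₁) = 6808 m/s; transfer-periapsis v_p = √[μ(2/r₁ − 1/a_t)] = 8704 m/s.
At r₂: circular v_c2 = √(μ/r₂) = 3219 m/s; transfer-apoapsis v_a = √[μ(2/r₂ − 1/a_t)] = 1946 m/s.
Δv₂ = v_c2 − v_a = 1273 m/s.
= 1.273 km/s.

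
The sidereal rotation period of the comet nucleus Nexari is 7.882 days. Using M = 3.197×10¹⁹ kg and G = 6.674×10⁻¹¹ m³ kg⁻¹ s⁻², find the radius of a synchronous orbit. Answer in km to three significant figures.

r_sync ≈ 2930 km

μ = GM = 6.674×10⁻¹¹ × 3.197×10¹⁹ = 2.134×10⁹ m³/s².
T = 7.882 days = 6.810×10⁵ s.
A synchronous orbit has period T, so by Kepler's third law a = (μT²/4π²)^(1/3).
μT²/4π² = 2.134×10⁹ × (6.810×10⁵)² / 39.48 = 2.507×10¹⁹ m³.
a = 2.927×10⁶ m = 2926.6 km.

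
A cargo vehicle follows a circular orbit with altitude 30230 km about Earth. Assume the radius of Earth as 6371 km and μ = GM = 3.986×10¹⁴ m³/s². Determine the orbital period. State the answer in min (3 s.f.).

T ≈ 1160 min

r = 6371 + 30230 = 36601 km = 3.6601×10⁷ m.
Kepler's third law: T = 2π√(r³/μ) = 2π√((3.660×10⁷)³ / 3.986×10¹⁴).
r³/μ = 1.230×10⁸ s², so T = 2π × 1.109×10⁴ = 6.969×10⁴ s.
Converting: 6.969×10⁴ s ÷ 60.00 = 1161 min.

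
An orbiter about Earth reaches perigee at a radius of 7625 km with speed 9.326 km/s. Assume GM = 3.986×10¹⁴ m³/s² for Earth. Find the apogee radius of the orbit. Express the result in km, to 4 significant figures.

r_p = 7.625×10⁶ m.
Specific energy ε = v²/2 − μ/r = -8.788×10⁶ J/kg, so a = −μ/(2ε) = 2.268×10⁷ m.
The apsides satisfy r_p + r_a = 2a, so the apogee radius is 2a − r_p = 3.773×10⁷ m = 37731 km.

apogee radius ≈ 37730 km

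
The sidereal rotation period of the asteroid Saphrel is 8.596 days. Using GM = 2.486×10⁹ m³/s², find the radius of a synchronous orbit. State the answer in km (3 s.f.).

r_sync ≈ 3260 km

T = 8.596 days = 7.427×10⁵ s.
A synchronous orbit has period T, so by Kepler's third law a = (μT²/4π²)^(1/3).
μT²/4π² = 2.486×10⁹ × (7.427×10⁵)² / 39.48 = 3.473×10¹⁹ m³.
a = 3.263×10⁶ m = 3262.8 km.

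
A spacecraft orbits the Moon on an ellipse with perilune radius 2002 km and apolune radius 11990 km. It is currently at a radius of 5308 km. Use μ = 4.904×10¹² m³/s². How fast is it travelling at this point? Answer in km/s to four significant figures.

Semi-major axis a = (r_p + r_a)/2 = 6996.0 km = 6.996×10⁶ m.
Vis-viva: v² = μ(2/r − 1/a) = 4.904×10¹² × (3.768×10⁻⁷ − 1.429×10⁻⁷) = 1.147×10⁶ m²/s².
v = 1071 m/s = 1.071 km/s.

v ≈ 1.071 km/s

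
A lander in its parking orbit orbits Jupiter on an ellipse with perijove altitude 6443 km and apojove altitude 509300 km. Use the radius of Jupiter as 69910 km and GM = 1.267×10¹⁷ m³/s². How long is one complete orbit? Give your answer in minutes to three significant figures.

T ≈ 1750 minutes

r_p = 69910 + 6443 = 76353 km = 7.6353×10⁷ m.
r_a = 69910 + 509300 = 579210 km = 5.7921×10⁸ m.
Semi-major axis a = (r_p + r_a)/2 = (76353 + 5.7921×10⁵)/2 = 3.2778×10⁵ km = 3.278×10⁸ m.
By Kepler's third law T = 2π√(a³/μ) = 2π × 1.667×10⁴ = 1.048×10⁵ s.
= 1746 minutes.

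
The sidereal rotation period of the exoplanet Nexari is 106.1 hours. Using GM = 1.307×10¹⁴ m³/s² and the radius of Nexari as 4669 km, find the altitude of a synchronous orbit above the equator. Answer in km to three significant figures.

T = 106.1 hours = 3.820×10⁵ s.
A synchronous orbit has period T, so by Kepler's third law a = (μT²/4π²)^(1/3).
μT²/4π² = 1.307×10¹⁴ × (3.820×10⁵)² / 39.48 = 4.830×10²³ m³.
a = 7.846×10⁷ m = 78460 km.
Altitude h = a − R = 78460 − 4669 = 73791 km.

h_sync ≈ 73800 km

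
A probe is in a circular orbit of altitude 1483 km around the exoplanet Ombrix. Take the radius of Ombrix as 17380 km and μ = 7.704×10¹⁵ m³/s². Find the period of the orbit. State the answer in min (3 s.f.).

T ≈ 97.7 min

r = 17380 + 1483 = 18863 km = 1.8863×10⁷ m.
Kepler's third law: T = 2π√(r³/μ) = 2π√((1.886×10⁷)³ / 7.704×10¹⁵).
r³/μ = 8.712×10⁵ s², so T = 2π × 9.334×10² = 5.865×10³ s.
Converting: 5.865×10³ s ÷ 60.00 = 97.74 min.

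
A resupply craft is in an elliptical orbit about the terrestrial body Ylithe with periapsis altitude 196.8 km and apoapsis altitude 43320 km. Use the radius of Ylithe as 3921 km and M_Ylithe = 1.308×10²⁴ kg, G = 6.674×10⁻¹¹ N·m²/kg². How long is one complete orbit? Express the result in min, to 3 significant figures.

μ = GM = 6.674×10⁻¹¹ × 1.308×10²⁴ = 8.730×10¹³ m³/s².
r_p = 3921 + 196.8 = 4117.8 km = 4.1178×10⁶ m.
r_a = 3921 + 43320 = 47241 km = 4.7241×10⁷ m.
Semi-major axis a = (r_p + r_a)/2 = (4117.8 + 47241)/2 = 25679 km = 2.568×10⁷ m.
By Kepler's third law T = 2π√(a³/μ) = 2π × 1.393×10⁴ = 8.751×10⁴ s.
= 1459 min.

T ≈ 1460 min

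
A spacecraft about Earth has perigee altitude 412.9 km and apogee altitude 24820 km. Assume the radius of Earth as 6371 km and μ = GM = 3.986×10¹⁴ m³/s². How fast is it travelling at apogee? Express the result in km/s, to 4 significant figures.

v ≈ 2.137 km/s

r_p = 6371 + 412.9 = 6783.9 km = 6.7839×10⁶ m.
r_a = 6371 + 24820 = 31191 km = 3.1191×10⁷ m.
Semi-major axis a = (r_p + r_a)/2 = 18987 km = 1.899×10⁷ m.
Vis-viva: v² = μ(2/r − 1/a) = 3.986×10¹⁴ × (6.412×10⁻⁸ − 5.267×10⁻⁸) = 4.566×10⁶ m²/s².
v = 2137 m/s = 2.137 km/s.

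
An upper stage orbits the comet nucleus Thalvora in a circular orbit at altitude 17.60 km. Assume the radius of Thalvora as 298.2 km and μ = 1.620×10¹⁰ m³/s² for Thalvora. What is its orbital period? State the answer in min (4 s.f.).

T ≈ 146.0 min

r = 298.2 + 17.60 = 315.80 km = 3.1580×10⁵ m.
Kepler's third law: T = 2π√(r³/μ) = 2π√((3.158×10⁵)³ / 1.620×10¹⁰).
r³/μ = 1.944×10⁶ s², so T = 2π × 1.394×10³ = 8.761×10³ s.
Converting: 8.761×10³ s ÷ 60.00 = 146.0 min.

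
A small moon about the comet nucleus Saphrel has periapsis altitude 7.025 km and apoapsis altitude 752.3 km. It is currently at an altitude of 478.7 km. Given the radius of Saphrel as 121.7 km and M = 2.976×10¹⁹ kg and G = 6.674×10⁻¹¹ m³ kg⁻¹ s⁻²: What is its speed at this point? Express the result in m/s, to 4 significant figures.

v ≈ 51.52 m/s

μ = GM = 6.674×10⁻¹¹ × 2.976×10¹⁹ = 1.986×10⁹ m³/s².
r_p = 121.7 + 7.025 = 128.72 km = 1.2872×10⁵ m.
r_a = 121.7 + 752.3 = 874.00 km = 8.7400×10⁵ m.
r = 121.7 + 478.7 = 600.40 km = 6.004×10⁵ m.
Semi-major axis a = (r_p + r_a)/2 = 501.36 km = 5.014×10⁵ m.
Vis-viva: v² = μ(2/r − 1/a) = 1.986×10⁹ × (3.331×10⁻⁶ − 1.995×10⁻⁶) = 2.655×10³ m²/s².
v = 51.52 m/s.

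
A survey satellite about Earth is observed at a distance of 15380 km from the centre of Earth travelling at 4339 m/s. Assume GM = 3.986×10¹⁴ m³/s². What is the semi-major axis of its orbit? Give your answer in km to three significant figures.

a ≈ 12100 km

r = 1.538×10⁷ m.
Vis-viva rearranged: 1/a = 2/r − v²/μ = 1.300×10⁻⁷ − 4.723×10⁻⁸ = 8.281×10⁻⁸ m⁻¹.
a = 1.208×10⁷ m = 12076 km.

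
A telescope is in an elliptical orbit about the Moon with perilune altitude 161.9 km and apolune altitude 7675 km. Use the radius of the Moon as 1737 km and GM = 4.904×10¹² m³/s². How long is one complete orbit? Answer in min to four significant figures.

T ≈ 636.0 min

r_p = 1737 + 161.9 = 1898.9 km = 1.8989×10⁶ m.
r_a = 1737 + 7675 = 9412.0 km = 9.4120×10⁶ m.
Semi-major axis a = (r_p + r_a)/2 = (1898.9 + 9412.0)/2 = 5655.4 km = 5.655×10⁶ m.
By Kepler's third law T = 2π√(a³/μ) = 2π × 6.073×10³ = 3.816×10⁴ s.
= 636.0 min.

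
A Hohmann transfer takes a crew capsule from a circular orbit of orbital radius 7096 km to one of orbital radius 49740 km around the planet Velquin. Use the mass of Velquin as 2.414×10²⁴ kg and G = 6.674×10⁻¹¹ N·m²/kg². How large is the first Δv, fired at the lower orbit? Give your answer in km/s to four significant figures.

μ = GM = 6.674×10⁻¹¹ × 2.414×10²⁴ = 1.611×10¹⁴ m³/s².
r₁ = 7096 km = 7.096×10⁶ m.
r₂ = 49740 km = 4.974×10⁷ m.
Transfer ellipse a_t = (r₁ + r₂)/2 = 2.842×10⁷ m.
At r₁: circular v_c1 = √(μ/r₁) = 4765 m/s; transfer-periapsis v_p = √[μ(2/r₁ − 1/a_t)] = 6304 m/s.
Δv₁ = v_p − v_c1 = 1539 m/s.
= 1.539 km/s.

Δv ≈ 1.539 km/s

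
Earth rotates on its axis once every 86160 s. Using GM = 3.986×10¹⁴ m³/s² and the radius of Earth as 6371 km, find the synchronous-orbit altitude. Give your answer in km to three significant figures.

A synchronous orbit has period T, so by Kepler's third law a = (μT²/4π²)^(1/3).
μT²/4π² = 3.986×10¹⁴ × (8.616×10⁴)² / 39.48 = 7.495×10²² m³.
a = 4.216×10⁷ m = 42163 km.
Altitude h = a − R = 42163 − 6371 = 35792 km.

h_sync ≈ 35800 km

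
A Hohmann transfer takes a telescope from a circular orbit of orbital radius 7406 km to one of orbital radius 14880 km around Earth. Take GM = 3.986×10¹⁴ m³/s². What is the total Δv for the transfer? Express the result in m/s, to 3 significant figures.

Δv_total ≈ 2100 m/s

r₁ = 7406 km = 7.406×10⁶ m.
r₂ = 14880 km = 1.488×10⁷ m.
Transfer ellipse a_t = (r₁ + r₂)/2 = 1.114×10⁷ m.
At r₁: circular v_c1 = √(μ/r₁) = 7336 m/s; transfer-perigee v_p = √[μ(2/r₁ − 1/a_t)] = 8478 m/s.
Δv₁ = v_p − v_c1 = 1141 m/s.
At r₂: circular v_c2 = √(μ/r₂) = 5176 m/s; transfer-apogee v_a = √[μ(2/r₂ − 1/a_t)] = 4219 m/s.
Δv₂ = v_c2 − v_a = 956.2 m/s.
Total Δv = Δv₁ + Δv₂ = 2098 m/s.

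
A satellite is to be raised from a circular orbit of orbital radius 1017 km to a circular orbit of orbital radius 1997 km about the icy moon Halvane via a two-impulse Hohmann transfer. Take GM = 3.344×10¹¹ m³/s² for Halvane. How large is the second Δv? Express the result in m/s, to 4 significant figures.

r₁ = 1017 km = 1.017×10⁶ m.
r₂ = 1997 km = 1.997×10⁶ m.
Transfer ellipse a_t = (r₁ + r₂)/2 = 1.507×10⁶ m.
At r₁: circular v_c1 = √(μ/r₁) = 573.4 m/s; transfer-periapsis v_p = √[μ(2/r₁ − 1/a_t)] = 660.1 m/s.
At r₂: circular v_c2 = √(μ/r₂) = 409.2 m/s; transfer-apoapsis v_a = √[μ(2/r₂ − 1/a_t)] = 336.2 m/s.
Δv₂ = v_c2 − v_a = 73.05 m/s.

Δv ≈ 73.05 m/s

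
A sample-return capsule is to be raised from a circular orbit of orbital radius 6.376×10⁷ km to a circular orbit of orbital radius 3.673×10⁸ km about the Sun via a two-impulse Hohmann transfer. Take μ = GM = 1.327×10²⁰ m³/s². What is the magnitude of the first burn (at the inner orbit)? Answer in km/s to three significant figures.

r₁ = 6.376×10⁷ km = 6.376×10¹⁰ m.
r₂ = 3.673×10⁸ km = 3.673×10¹¹ m.
Transfer ellipse a_t = (r₁ + r₂)/2 = 2.155×10¹¹ m.
At r₁: circular v_c1 = √(μ/r₁) = 45620 m/s; transfer-perihelion v_p = √[μ(2/r₁ − 1/a_t)] = 59550 m/s.
Δv₁ = v_p − v_c1 = 13930 m/s.
= 13.93 km/s.

Δv ≈ 13.9 km/s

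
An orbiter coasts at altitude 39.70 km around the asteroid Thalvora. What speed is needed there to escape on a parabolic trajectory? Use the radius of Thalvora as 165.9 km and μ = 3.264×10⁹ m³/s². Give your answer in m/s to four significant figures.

v_esc ≈ 178.2 m/s

r = 165.9 + 39.70 = 205.60 km = 2.0560×10⁵ m.
Escape speed v_esc = √(2μ/r) = √(2 × 3.264×10⁹ / 2.056×10⁵) = √(3.175×10⁴) = 178.2 m/s.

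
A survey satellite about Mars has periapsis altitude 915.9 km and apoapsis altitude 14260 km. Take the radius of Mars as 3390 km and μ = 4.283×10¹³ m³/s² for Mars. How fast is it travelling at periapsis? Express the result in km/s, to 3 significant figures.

r_p = 3390 + 915.9 = 4305.9 km = 4.3059×10⁶ m.
r_a = 3390 + 14260 = 17650 km = 1.7650×10⁷ m.
Semi-major axis a = (r_p + r_a)/2 = 10978 km = 1.098×10⁷ m.
Vis-viva: v² = μ(2/r − 1/a) = 4.283×10¹³ × (4.645×10⁻⁷ − 9.109×10⁻⁸) = 1.599×10⁷ m²/s².
v = 3999 m/s = 3.999 km/s.

v ≈ 4.00 km/s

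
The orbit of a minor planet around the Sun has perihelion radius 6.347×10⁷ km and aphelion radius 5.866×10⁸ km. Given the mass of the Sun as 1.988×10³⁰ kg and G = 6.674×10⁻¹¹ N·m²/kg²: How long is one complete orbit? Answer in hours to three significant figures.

μ = GM = 6.674×10⁻¹¹ × 1.988×10³⁰ = 1.327×10²⁰ m³/s².
Semi-major axis a = (r_p + r_a)/2 = (6.3470×10⁷ + 5.8660×10⁸)/2 = 3.2504×10⁸ km = 3.250×10¹¹ m.
By Kepler's third law T = 2π√(a³/μ) = 2π × 1.609×10⁷ = 1.011×10⁸ s.
= 28080 hours.

T ≈ 28100 hours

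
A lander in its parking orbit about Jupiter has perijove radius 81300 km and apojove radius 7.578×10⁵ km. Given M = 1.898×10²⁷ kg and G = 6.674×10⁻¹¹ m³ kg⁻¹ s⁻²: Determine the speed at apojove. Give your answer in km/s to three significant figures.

μ = GM = 6.674×10⁻¹¹ × 1.898×10²⁷ = 1.267×10¹⁷ m³/s².
Semi-major axis a = (r_p + r_a)/2 = 4.1955×10⁵ km = 4.196×10⁸ m.
Vis-viva: v² = μ(2/r − 1/a) = 1.267×10¹⁷ × (2.639×10⁻⁹ − 2.384×10⁻⁹) = 3.239×10⁷ m²/s².
v = 5691 m/s = 5.691 km/s.

v ≈ 5.69 km/s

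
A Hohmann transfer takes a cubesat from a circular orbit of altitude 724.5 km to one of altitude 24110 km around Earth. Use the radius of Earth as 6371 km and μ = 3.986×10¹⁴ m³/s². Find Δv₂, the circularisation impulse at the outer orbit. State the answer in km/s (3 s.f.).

Δv ≈ 1.39 km/s

r₁ = 6371 + 724.5 = 7095.5 km = 7.0955×10⁶ m.
r₂ = 6371 + 24110 = 30481 km = 3.0481×10⁷ m.
Transfer ellipse a_t = (r₁ + r₂)/2 = 1.879×10⁷ m.
At r₁: circular v_c1 = √(μ/r₁) = 7495 m/s; transfer-perigee v_p = √[μ(2/r₁ − 1/a_t)] = 9547 m/s.
At r₂: circular v_c2 = √(μ/r₂) = 3616 m/s; transfer-apogee v_a = √[μ(2/r₂ − 1/a_t)] = 2222 m/s.
Δv₂ = v_c2 − v_a = 1394 m/s.
= 1.394 km/s.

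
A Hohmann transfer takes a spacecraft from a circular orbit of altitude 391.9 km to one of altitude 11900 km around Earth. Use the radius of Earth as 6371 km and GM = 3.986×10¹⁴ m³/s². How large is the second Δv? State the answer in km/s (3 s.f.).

Δv ≈ 1.24 km/s

r₁ = 6371 + 391.9 = 6762.9 km = 6.7629×10⁶ m.
r₂ = 6371 + 11900 = 18271 km = 1.8271×10⁷ m.
Transfer ellipse a_t = (r₁ + r₂)/2 = 1.252×10⁷ m.
At r₁: circular v_c1 = √(μ/r₁) = 7677 m/s; transfer-perigee v_p = √[μ(2/r₁ − 1/a_t)] = 9275 m/s.
At r₂: circular v_c2 = √(μ/r₂) = 4671 m/s; transfer-apogee v_a = √[μ(2/r₂ − 1/a_t)] = 3433 m/s.
Δv₂ = v_c2 − v_a = 1238 m/s.
= 1.238 km/s.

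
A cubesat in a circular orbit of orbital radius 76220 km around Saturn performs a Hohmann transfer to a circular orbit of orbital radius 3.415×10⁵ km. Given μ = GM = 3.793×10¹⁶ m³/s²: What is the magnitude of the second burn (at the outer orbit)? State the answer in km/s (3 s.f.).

Δv ≈ 4.17 km/s

r₁ = 76220 km = 7.622×10⁷ m.
r₂ = 3.415×10⁵ km = 3.415×10⁸ m.
Transfer ellipse a_t = (r₁ + r₂)/2 = 2.089×10⁸ m.
At r₁: circular v_c1 = √(μ/r₁) = 22310 m/s; transfer-perikrone v_p = √[μ(2/r₁ − 1/a_t)] = 28520 m/s.
At r₂: circular v_c2 = √(μ/r₂) = 10540 m/s; transfer-apokrone v_a = √[μ(2/r₂ − 1/a_t)] = 6367 m/s.
Δv₂ = v_c2 − v_a = 4172 m/s.
= 4.172 km/s.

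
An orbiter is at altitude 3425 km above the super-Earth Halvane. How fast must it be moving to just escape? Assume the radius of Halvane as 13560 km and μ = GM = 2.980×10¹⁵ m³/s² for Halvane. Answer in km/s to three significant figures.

v_esc ≈ 18.7 km/s

r = 13560 + 3425 = 16985 km = 1.6985×10⁷ m.
Escape speed v_esc = √(2μ/r) = √(2 × 2.980×10¹⁵ / 1.698×10⁷) = √(3.509×10⁸) = 18730 m/s.
= 18.73 km/s.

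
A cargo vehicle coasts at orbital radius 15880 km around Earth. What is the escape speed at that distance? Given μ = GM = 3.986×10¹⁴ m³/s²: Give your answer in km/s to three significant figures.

v_esc ≈ 7.09 km/s

r = 15880 km = 1.588×10⁷ m.
Escape speed v_esc = √(2μ/r) = √(2 × 3.986×10¹⁴ / 1.588×10⁷) = √(5.020×10⁷) = 7085 m/s.
= 7.085 km/s.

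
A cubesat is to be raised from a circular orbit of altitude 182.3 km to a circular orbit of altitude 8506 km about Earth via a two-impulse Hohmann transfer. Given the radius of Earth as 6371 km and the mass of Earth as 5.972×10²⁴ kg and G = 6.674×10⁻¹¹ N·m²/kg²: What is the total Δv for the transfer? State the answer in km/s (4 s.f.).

Δv_total ≈ 2.519 km/s

μ = GM = 6.674×10⁻¹¹ × 5.972×10²⁴ = 3.986×10¹⁴ m³/s².
r₁ = 6371 + 182.3 = 6553.3 km = 6.5533×10⁶ m.
r₂ = 6371 + 8506 = 14877 km = 1.4877×10⁷ m.
Transfer ellipse a_t = (r₁ + r₂)/2 = 1.072×10⁷ m.
At r₁: circular v_c1 = √(μ/r₁) = 7799 m/s; transfer-perigee v_p = √[μ(2/r₁ − 1/a_t)] = 9189 m/s.
Δv₁ = v_p − v_c1 = 1391 m/s.
At r₂: circular v_c2 = √(μ/r₂) = 5176 m/s; transfer-apogee v_a = √[μ(2/r₂ − 1/a_t)] = 4048 m/s.
Δv₂ = v_c2 − v_a = 1128 m/s.
Total Δv = Δv₁ + Δv₂ = 2519 m/s = 2.519 km/s.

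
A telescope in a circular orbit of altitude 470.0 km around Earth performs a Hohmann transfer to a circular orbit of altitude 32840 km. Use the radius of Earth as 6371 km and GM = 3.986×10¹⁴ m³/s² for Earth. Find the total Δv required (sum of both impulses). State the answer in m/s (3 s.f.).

Δv_total ≈ 3780 m/s

r₁ = 6371 + 470.0 = 6841.0 km = 6.8410×10⁶ m.
r₂ = 6371 + 32840 = 39211 km = 3.9211×10⁷ m.
Transfer ellipse a_t = (r₁ + r₂)/2 = 2.303×10⁷ m.
At r₁: circular v_c1 = √(μ/r₁) = 7633 m/s; transfer-perigee v_p = √[μ(2/r₁ − 1/a_t)] = 9961 m/s.
Δv₁ = v_p − v_c1 = 2328 m/s.
At r₂: circular v_c2 = √(μ/r₂) = 3188 m/s; transfer-apogee v_a = √[μ(2/r₂ − 1/a_t)] = 1738 m/s.
Δv₂ = v_c2 − v_a = 1450 m/s.
Total Δv = Δv₁ + Δv₂ = 3778 m/s.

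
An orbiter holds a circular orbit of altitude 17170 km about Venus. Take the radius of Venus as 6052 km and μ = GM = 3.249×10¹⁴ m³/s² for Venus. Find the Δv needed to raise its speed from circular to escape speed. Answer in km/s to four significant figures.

r = 6052 + 17170 = 23222 km = 2.3222×10⁷ m.
Circular speed v_c = √(μ/r) = 3740 m/s.
Escape speed v_esc = √(2μ/r) = √2 × v_c = 5290 m/s.
Δv = v_esc − v_c = 1549 m/s = 1.549 km/s.

Δv ≈ 1.549 km/s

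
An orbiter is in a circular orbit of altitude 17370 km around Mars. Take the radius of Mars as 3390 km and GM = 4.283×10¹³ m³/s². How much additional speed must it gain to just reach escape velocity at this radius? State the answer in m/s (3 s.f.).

Δv ≈ 595 m/s

r = 3390 + 17370 = 20760 km = 2.0760×10⁷ m.
Circular speed v_c = √(μ/r) = 1436 m/s.
Escape speed v_esc = √(2μ/r) = √2 × v_c = 2031 m/s.
Δv = v_esc − v_c = 595.0 m/s.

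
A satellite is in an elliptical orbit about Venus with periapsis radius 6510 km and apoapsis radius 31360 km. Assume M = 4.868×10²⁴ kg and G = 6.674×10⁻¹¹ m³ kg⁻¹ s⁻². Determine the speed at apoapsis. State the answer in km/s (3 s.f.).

v ≈ 1.89 km/s

μ = GM = 6.674×10⁻¹¹ × 4.868×10²⁴ = 3.249×10¹⁴ m³/s².
Semi-major axis a = (r_p + r_a)/2 = 18935 km = 1.894×10⁷ m.
Vis-viva: v² = μ(2/r − 1/a) = 3.249×10¹⁴ × (6.378×10⁻⁸ − 5.281×10⁻⁸) = 3.562×10⁶ m²/s².
v = 1887 m/s = 1.887 km/s.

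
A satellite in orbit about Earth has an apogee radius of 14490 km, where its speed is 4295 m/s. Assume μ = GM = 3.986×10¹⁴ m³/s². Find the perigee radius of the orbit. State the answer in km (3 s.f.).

perigee radius ≈ 7310 km

r_a = 1.449×10⁷ m.
Specific energy ε = v²/2 − μ/r = -1.829×10⁷ J/kg, so a = −μ/(2ε) = 1.090×10⁷ m.
The apsides satisfy r_p + r_a = 2a, so the perigee radius is 2a − r_a = 7.309×10⁶ m = 7309.2 km.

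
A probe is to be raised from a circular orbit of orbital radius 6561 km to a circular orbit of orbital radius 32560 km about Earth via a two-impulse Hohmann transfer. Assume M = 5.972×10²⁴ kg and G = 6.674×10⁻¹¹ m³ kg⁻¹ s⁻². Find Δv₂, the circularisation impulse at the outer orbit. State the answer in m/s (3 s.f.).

Δv ≈ 1470 m/s

μ = GM = 6.674×10⁻¹¹ × 5.972×10²⁴ = 3.986×10¹⁴ m³/s².
r₁ = 6561 km = 6.561×10⁶ m.
r₂ = 32560 km = 3.256×10⁷ m.
Transfer ellipse a_t = (r₁ + r₂)/2 = 1.956×10⁷ m.
At r₁: circular v_c1 = √(μ/r₁) = 7794 m/s; transfer-perigee v_p = √[μ(2/r₁ − 1/a_t)] = 10060 m/s.
At r₂: circular v_c2 = √(μ/r₂) = 3499 m/s; transfer-apogee v_a = √[μ(2/r₂ − 1/a_t)] = 2026 m/s.
Δv₂ = v_c2 − v_a = 1472 m/s.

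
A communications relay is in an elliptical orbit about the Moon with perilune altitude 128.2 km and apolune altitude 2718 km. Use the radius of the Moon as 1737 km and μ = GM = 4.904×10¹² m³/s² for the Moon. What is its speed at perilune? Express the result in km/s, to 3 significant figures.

v ≈ 1.93 km/s

r_p = 1737 + 128.2 = 1865.2 km = 1.8652×10⁶ m.
r_a = 1737 + 2718 = 4455.0 km = 4.4550×10⁶ m.
Semi-major axis a = (r_p + r_a)/2 = 3160.1 km = 3.160×10⁶ m.
Vis-viva: v² = μ(2/r − 1/a) = 4.904×10¹² × (1.072×10⁻⁶ − 3.164×10⁻⁷) = 3.707×10⁶ m²/s².
v = 1925 m/s = 1.925 km/s.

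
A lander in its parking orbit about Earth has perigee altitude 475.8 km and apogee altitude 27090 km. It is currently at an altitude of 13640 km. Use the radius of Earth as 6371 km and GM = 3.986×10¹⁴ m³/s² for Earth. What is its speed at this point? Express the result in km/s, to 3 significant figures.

v ≈ 4.48 km/s

r_p = 6371 + 475.8 = 6846.8 km = 6.8468×10⁶ m.
r_a = 6371 + 27090 = 33461 km = 3.3461×10⁷ m.
r = 6371 + 13640 = 20011 km = 2.001×10⁷ m.
Semi-major axis a = (r_p + r_a)/2 = 20154 km = 2.015×10⁷ m.
Vis-viva: v² = μ(2/r − 1/a) = 3.986×10¹⁴ × (9.995×10⁻⁸ − 4.962×10⁻⁸) = 2.006×10⁷ m²/s².
v = 4479 m/s = 4.479 km/s.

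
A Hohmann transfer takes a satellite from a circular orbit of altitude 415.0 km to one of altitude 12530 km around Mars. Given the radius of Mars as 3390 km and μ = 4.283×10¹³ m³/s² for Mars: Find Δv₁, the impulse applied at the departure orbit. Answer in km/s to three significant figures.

r₁ = 3390 + 415.0 = 3805.0 km = 3.8050×10⁶ m.
r₂ = 3390 + 12530 = 15920 km = 1.5920×10⁷ m.
Transfer ellipse a_t = (r₁ + r₂)/2 = 9.862×10⁶ m.
At r₁: circular v_c1 = √(μ/r₁) = 3355 m/s; transfer-periapsis v_p = √[μ(2/r₁ − 1/a_t)] = 4263 m/s.
Δv₁ = v_p − v_c1 = 907.6 m/s.
= 0.9076 km/s.

Δv ≈ 0.908 km/s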